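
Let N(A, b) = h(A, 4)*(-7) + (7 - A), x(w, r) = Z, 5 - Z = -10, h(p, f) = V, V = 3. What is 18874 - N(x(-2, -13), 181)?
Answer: 18903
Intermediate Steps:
h(p, f) = 3
Z = 15 (Z = 5 - 1*(-10) = 5 + 10 = 15)
x(w, r) = 15
N(A, b) = -14 - A (N(A, b) = 3*(-7) + (7 - A) = -21 + (7 - A) = -14 - A)
18874 - N(x(-2, -13), 181) = 18874 - (-14 - 1*15) = 18874 - (-14 - 15) = 18874 - 1*(-29) = 18874 + 29 = 18903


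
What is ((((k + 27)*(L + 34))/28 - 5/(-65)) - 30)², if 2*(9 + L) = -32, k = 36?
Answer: 253009/2704 ≈ 93.568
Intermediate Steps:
L = -25 (L = -9 + (½)*(-32) = -9 - 16 = -25)
((((k + 27)*(L + 34))/28 - 5/(-65)) - 30)² = ((((36 + 27)*(-25 + 34))/28 - 5/(-65)) - 30)² = (((63*9)*(1/28) - 5*(-1/65)) - 30)² = ((567*(1/28) + 1/13) - 30)² = ((81/4 + 1/13) - 30)² = (1057/52 - 30)² = (-503/52)² = 253009/2704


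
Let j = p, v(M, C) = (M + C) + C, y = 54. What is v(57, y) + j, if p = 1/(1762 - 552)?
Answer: 199651/1210 ≈ 165.00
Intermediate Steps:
v(M, C) = M + 2*C (v(M, C) = (C + M) + C = M + 2*C)
p = 1/1210 ≈ 0.00082645
j = 1/1210 ≈ 0.00082645
v(57, y) + j = (57 + 2*54) + 1/1210 = (57 + 108) + 1/1210 = 165 + 1/1210 = 199651/1210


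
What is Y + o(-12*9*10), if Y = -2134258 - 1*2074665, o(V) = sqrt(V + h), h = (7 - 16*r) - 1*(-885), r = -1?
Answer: -4208923 + 2*I*sqrt(43) ≈ -4.2089e+6 + 13.115*I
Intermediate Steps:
h = 908 (h = (7 - 16*(-1)) - 1*(-885) = (7 + 16) + 885 = 23 + 885 = 908)
o(V) = sqrt(908 + V) (o(V) = sqrt(V + 908) = sqrt(908 + V))
Y = -4208923 (Y = -2134258 - 2074665 = -4208923)
Y + o(-12*9*10) = -4208923 + sqrt(908 - 12*9*10) = -4208923 + sqrt(908 - 108*10) = -4208923 + sqrt(908 - 1080) = -4208923 + sqrt(-172) = -4208923 + 2*I*sqrt(43)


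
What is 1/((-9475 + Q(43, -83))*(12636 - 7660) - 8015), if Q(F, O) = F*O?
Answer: -1/64914959 ≈ -1.5405e-8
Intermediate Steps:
1/((-9475 + Q(43, -83))*(12636 - 7660) - 8015) = 1/((-9475 + 43*(-83))*(12636 - 7660) - 8015) = 1/((-9475 - 3569)*4976 - 8015) = 1/(-13044*4976 - 8015) = 1/(-64906944 - 8015) = 1/(-64914959) = -1/64914959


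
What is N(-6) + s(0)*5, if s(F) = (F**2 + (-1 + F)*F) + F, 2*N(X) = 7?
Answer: 7/2 ≈ 3.5000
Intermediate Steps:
N(X) = 7/2 (N(X) = (1/2)*7 = 7/2)
s(F) = F + F**2 + F*(-1 + F) (s(F) = (F**2 + F*(-1 + F)) + F = F + F**2 + F*(-1 + F))
N(-6) + s(0)*5 = 7/2 + (2*0**2)*5 = 7/2 + (2*0)*5 = 7/2 + 0*5 = 7/2 + 0 = 7/2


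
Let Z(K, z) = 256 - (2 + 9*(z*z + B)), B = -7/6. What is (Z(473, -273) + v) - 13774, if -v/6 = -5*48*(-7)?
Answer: -1388701/2 ≈ -6.9435e+5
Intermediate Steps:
B = -7/6 (B = -7*⅙ = -7/6 ≈ -1.1667)
v = -10080 (v = -6*(-5*48)*(-7) = -(-1440)*(-7) = -6*1680 = -10080)
Z(K, z) = 529/2 - 9*z² (Z(K, z) = 256 - (2 + 9*(z*z - 7/6)) = 256 - (2 + 9*(z² - 7/6)) = 256 - (2 + 9*(-7/6 + z²)) = 256 - (2 + (-21/2 + 9*z²)) = 256 - (-17/2 + 9*z²) = 256 + (17/2 - 9*z²) = 529/2 - 9*z²)
(Z(473, -273) + v) - 13774 = ((529/2 - 9*(-273)²) - 10080) - 13774 = ((529/2 - 9*74529) - 10080) - 13774 = ((529/2 - 670761) - 10080) - 13774 = (-1340993/2 - 10080) - 13774 = -1361153/2 - 13774 = -1388701/2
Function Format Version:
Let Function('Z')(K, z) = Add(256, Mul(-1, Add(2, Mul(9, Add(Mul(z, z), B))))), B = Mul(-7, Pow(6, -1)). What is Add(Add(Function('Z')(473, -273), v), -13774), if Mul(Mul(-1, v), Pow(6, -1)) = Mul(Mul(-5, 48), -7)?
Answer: Rational(-1388701, 2) ≈ -6.9435e+5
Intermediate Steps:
B = Rational(-7, 6) (B = Mul(-7, Rational(1, 6)) = Rational(-7, 6) ≈ -1.1667)
v = -10080 (v = Mul(-6, Mul(Mul(-5, 48), -7)) = Mul(-6, Mul(-240, -7)) = Mul(-6, 1680) = -10080)
Function('Z')(K, z) = Add(Rational(529, 2), Mul(-9, Pow(z, 2))) (Function('Z')(K, z) = Add(256, Mul(-1, Add(2, Mul(9, Add(Mul(z, z), Rational(-7, 6)))))) = Add(256, Mul(-1, Add(2, Mul(9, Add(Pow(z, 2), Rational(-7, 6)))))) = Add(256, Mul(-1, Add(2, Mul(9, Add(Rational(-7, 6), Pow(z, 2)))))) = Add(256, Mul(-1, Add(2, Add(Rational(-21, 2), Mul(9, Pow(z, 2)))))) = Add(256, Mul(-1, Add(Rational(-17, 2), Mul(9, Pow(z, 2))))) = Add(256, Add(Rational(17, 2), Mul(-9, Pow(z, 2)))) = Add(Rational(529, 2), Mul(-9, Pow(z, 2))))
Add(Add(Function('Z')(473, -273), v), -13774) = Add(Add(Add(Rational(529, 2), Mul(-9, Pow(-273, 2))), -10080), -13774) = Add(Add(Add(Rational(529, 2), Mul(-9, 74529)), -10080), -13774) = Add(Add(Add(Rational(529, 2), -670761), -10080), -13774) = Add(Add(Rational(-1340993, 2), -10080), -13774) = Add(Rational(-1361153, 2), -13774) = Rational(-1388701, 2)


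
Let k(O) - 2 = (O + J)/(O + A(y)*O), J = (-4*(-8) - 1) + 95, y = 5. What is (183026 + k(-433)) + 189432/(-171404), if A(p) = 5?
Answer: 20375829606317/111326898 ≈ 1.8303e+5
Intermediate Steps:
J = 126 (J = (32 - 1) + 95 = 31 + 95 = 126)
k(O) = 2 + (126 + O)/(6*O) (k(O) = 2 + (O + 126)/(O + 5*O) = 2 + (126 + O)/((6*O)) = 2 + (126 + O)*(1/(6*O)) = 2 + (126 + O)/(6*O))
(183026 + k(-433)) + 189432/(-171404) = (183026 + (13/6 + 21/(-433))) + 189432/(-171404) = (183026 + (13/6 + 21*(-1/433))) + 189432*(-1/171404) = (183026 + (13/6 - 21/433)) - 47358/42851 = (183026 + 5503/2598) - 47358/42851 = 475507051/2598 - 47358/42851 = 20375829606317/111326898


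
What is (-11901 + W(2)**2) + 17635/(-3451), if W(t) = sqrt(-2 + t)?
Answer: -41087986/3451 ≈ -11906.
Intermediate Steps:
(-11901 + W(2)**2) + 17635/(-3451) = (-11901 + (sqrt(-2 + 2))**2) + 17635/(-3451) = (-11901 + (sqrt(0))**2) + 17635*(-1/3451) = (-11901 + 0**2) - 17635/3451 = (-11901 + 0) - 17635/3451 = -11901 - 17635/3451 = -41087986/3451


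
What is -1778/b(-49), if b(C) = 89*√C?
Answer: 254*I/89 ≈ 2.8539*I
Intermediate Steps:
-1778/b(-49) = -1778*(-I/623) = -(-254)*I/89 = 254*I/89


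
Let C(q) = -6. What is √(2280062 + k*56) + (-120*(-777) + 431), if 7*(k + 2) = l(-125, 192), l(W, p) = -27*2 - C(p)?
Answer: 93671 + √2279566 ≈ 95181.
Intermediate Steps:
l(W, p) = -48 (l(W, p) = -27*2 - 1*(-6) = -54 + 6 = -48)
k = -62/7 (k = -2 + (⅐)*(-48) = -2 - 48/7 = -62/7 ≈ -8.8571)
√(2280062 + k*56) + (-120*(-777) + 431) = √(2280062 - 62/7*56) + (-120*(-777) + 431) = √(2280062 - 496) + (93240 + 431) = √2279566 + 93671 = 93671 + √2279566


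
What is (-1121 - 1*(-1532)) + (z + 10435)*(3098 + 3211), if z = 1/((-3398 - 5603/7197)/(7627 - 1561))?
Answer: 1610110839273816/24461009 ≈ 6.5824e+7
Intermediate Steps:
z = -43657002/24461009 (z = 1/((-3398 - 5603*1/7197)/6066) = 1/((-3398 - 5603/7197)*(1/6066)) = 1/(-24461009/7197*1/6066) = 1/(-24461009/43657002) = -43657002/24461009 ≈ -1.7848)
(-1121 - 1*(-1532)) + (z + 10435)*(3098 + 3211) = (-1121 - 1*(-1532)) + (-43657002/24461009 + 10435)*(3098 + 3211) = (-1121 + 1532) + (255206971913/24461009)*6309 = 411 + 1610100785799117/24461009 = 1610110839273816/24461009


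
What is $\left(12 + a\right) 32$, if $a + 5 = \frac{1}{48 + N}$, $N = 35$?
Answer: $\frac{18624}{83} \approx 224.39$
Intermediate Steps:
$a = - \frac{414}{83}$ ($a = -5 + \frac{1}{48 + 35} = -5 + \frac{1}{83} = - \frac{414}{83} \approx -4.988$)
$\left(12 + a\right) 32 = \left(12 - \frac{414}{83}\right) 32 = \frac{582}{83} \cdot 32 = \frac{18624}{83}$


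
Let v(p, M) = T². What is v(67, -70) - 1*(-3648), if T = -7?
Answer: 3697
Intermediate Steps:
v(p, M) = 49 (v(p, M) = (-7)² = 49)
v(67, -70) - 1*(-3648) = 49 - 1*(-3648) = 49 + 3648 = 3697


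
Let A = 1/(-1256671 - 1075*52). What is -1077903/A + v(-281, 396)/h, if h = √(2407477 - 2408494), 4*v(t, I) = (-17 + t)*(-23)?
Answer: 1414824218613 - 3427*I*√113/678 ≈ 1.4148e+12 - 53.731*I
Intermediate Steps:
A = -1/1312571 (A = 1/(-1256671 - 55900) = 1/(-1312571) = -1/1312571 ≈ -7.6186e-7)
v(t, I) = 391/4 - 23*t/4 (v(t, I) = ((-17 + t)*(-23))/4 = (391 - 23*t)/4 = 391/4 - 23*t/4)
h = 3*I*√113 (h = √(-1017) = 3*I*√113 ≈ 31.89*I)
-1077903/A + v(-281, 396)/h = -1077903/(-1/1312571) + (391/4 - 23/4*(-281))/((3*I*√113)) = -1077903*(-1312571) + (391/4 + 6463/4)*(-I*√113/339) = 1414824218613 + 3427*(-I*√113/339)/2 = 1414824218613 - 3427*I*√113/678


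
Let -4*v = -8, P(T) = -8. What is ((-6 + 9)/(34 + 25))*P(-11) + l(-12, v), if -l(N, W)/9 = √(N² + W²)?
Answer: -24/59 - 18*√37 ≈ -109.90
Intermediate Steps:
v = 2 (v = -¼*(-8) = 2)
l(N, W) = -9*√(N² + W²)
((-6 + 9)/(34 + 25))*P(-11) + l(-12, v) = ((-6 + 9)/(34 + 25))*(-8) - 9*√((-12)² + 2²) = (3/59)*(-8) - 9*√(144 + 4) = (3*(1/59))*(-8) - 18*√37 = (3/59)*(-8) - 18*√37 = -24/59 - 18*√37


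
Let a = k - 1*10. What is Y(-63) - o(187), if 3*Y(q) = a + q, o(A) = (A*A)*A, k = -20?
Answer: -6539234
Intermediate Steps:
o(A) = A³ (o(A) = A²*A = A³)
a = -30 (a = -20 - 1*10 = -20 - 10 = -30)
Y(q) = -10 + q/3 (Y(q) = (-30 + q)/3 = -10 + q/3)
Y(-63) - o(187) = (-10 + (⅓)*(-63)) - 1*187³ = (-10 - 21) - 1*6539203 = -31 - 6539203 = -6539234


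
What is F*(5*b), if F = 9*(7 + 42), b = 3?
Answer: 6615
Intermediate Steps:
F = 441 (F = 9*49 = 441)
F*(5*b) = 441*(5*3) = 441*15 = 6615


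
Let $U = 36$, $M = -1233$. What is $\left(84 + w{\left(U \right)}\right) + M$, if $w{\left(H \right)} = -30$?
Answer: $-1179$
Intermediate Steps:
$\left(84 + w{\left(U \right)}\right) + M = \left(84 - 30\right) - 1233 = 54 - 1233 = -1179$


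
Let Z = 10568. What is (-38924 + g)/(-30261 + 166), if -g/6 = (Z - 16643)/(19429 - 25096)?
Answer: 73539586/56849455 ≈ 1.2936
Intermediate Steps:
g = -12150/1889 (g = -6*(10568 - 16643)/(19429 - 25096) = -(-36450)/(-5667) = -(-36450)*(-1)/5667 = -6*2025/1889 = -12150/1889 ≈ -6.4320)
(-38924 + g)/(-30261 + 166) = (-38924 - 12150/1889)/(-30261 + 166) = -73539586/1889/(-30095) = -73539586/1889*(-1/30095) = 73539586/56849455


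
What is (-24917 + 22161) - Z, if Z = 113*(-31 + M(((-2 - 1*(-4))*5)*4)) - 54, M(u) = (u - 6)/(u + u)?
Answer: 30119/40 ≈ 752.97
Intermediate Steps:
M(u) = (-6 + u)/(2*u) (M(u) = (-6 + u)/((2*u)) = (-6 + u)*(1/(2*u)) = (-6 + u)/(2*u))
Z = -140359/40 (Z = 113*(-31 + (-6 + ((-2 - 1*(-4))*5)*4)/(2*((((-2 - 1*(-4))*5)*4)))) - 54 = 113*(-31 + (-6 + ((-2 + 4)*5)*4)/(2*((((-2 + 4)*5)*4)))) - 54 = 113*(-31 + (-6 + (2*5)*4)/(2*(((2*5)*4)))) - 54 = 113*(-31 + (-6 + 10*4)/(2*((10*4)))) - 54 = 113*(-31 + (1/2)*(-6 + 40)/40) - 54 = 113*(-31 + (1/2)*(1/40)*34) - 54 = 113*(-31 + 17/40) - 54 = 113*(-1223/40) - 54 = -138199/40 - 54 = -140359/40 ≈ -3509.0)
(-24917 + 22161) - Z = (-24917 + 22161) - 1*(-140359/40) = -2756 + 140359/40 = 30119/40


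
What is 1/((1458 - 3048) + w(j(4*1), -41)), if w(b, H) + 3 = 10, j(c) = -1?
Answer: -1/1583 ≈ -0.00063171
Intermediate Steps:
w(b, H) = 7 (w(b, H) = -3 + 10 = 7)
1/((1458 - 3048) + w(j(4*1), -41)) = 1/((1458 - 3048) + 7) = 1/(-1590 + 7) = 1/(-1583) = -1/1583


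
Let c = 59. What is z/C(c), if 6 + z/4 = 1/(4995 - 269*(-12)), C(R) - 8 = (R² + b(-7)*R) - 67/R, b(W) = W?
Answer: -11643532/1491791991 ≈ -0.0078051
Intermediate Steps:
C(R) = 8 + R² - 67/R - 7*R (C(R) = 8 + ((R² - 7*R) - 67/R) = 8 + (R² - 67/R - 7*R) = 8 + R² - 67/R - 7*R)
z = -197348/8223 (z = -24 + 4/(4995 - 269*(-12)) = -24 + 4/(4995 + 3228) = -24 + 4/8223 = -197348/8223 ≈ -24.000)
z/C(c) = -197348/(8223*(8 + 59² - 67/59 - 7*59)) = -197348/(8223*(8 + 3481 - 67*1/59 - 413)) = -197348/(8223*(8 + 3481 - 67/59 - 413)) = -197348/(8223*181417/59) = -197348/8223*59/181417 = -11643532/1491791991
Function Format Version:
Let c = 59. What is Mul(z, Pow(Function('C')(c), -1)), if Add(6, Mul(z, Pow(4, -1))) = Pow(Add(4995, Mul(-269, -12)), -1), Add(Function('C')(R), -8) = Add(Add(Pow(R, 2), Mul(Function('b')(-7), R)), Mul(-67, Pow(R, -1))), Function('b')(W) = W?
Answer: Rational(-11643532, 1491791991) ≈ -0.0078051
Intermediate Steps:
Function('C')(R) = Add(8, Pow(R, 2), Mul(-67, Pow(R, -1)), Mul(-7, R)) (Function('C')(R) = Add(8, Add(Add(Pow(R, 2), Mul(-7, R)), Mul(-67, Pow(R, -1)))) = Add(8, Add(Pow(R, 2), Mul(-67, Pow(R, -1)), Mul(-7, R))) = Add(8, Pow(R, 2), Mul(-67, Pow(R, -1)), Mul(-7, R)))
z = Rational(-197348, 8223) (z = Add(-24, Mul(4, Pow(Add(4995, Mul(-269, -12)), -1))) = Add(-24, Mul(4, Pow(Add(4995, 3228), -1))) = Add(-24, Mul(4, Pow(8223, -1))) = Add(-24, Mul(4, Rational(1, 8223))) = Add(-24, Rational(4, 8223)) = Rational(-197348, 8223) ≈ -24.000)
Mul(z, Pow(Function('C')(c), -1)) = Mul(Rational(-197348, 8223), Pow(Add(8, Pow(59, 2), Mul(-67, Pow(59, -1)), Mul(-7, 59)), -1)) = Mul(Rational(-197348, 8223), Pow(Add(8, 3481, Mul(-67, Rational(1, 59)), -413), -1)) = Mul(Rational(-197348, 8223), Pow(Add(8, 3481, Rational(-67, 59), -413), -1)) = Mul(Rational(-197348, 8223), Pow(Rational(181417, 59), -1)) = Mul(Rational(-197348, 8223), Rational(59, 181417)) = Rational(-11643532, 1491791991)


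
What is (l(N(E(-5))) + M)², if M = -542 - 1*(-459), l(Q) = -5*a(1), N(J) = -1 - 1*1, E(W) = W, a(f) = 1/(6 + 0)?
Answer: 253009/36 ≈ 7028.0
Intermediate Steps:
a(f) = ⅙ (a(f) = 1/6 = ⅙)
N(J) = -2 (N(J) = -1 - 1 = -2)
l(Q) = -⅚ (l(Q) = -5*⅙ = -⅚)
M = -83 (M = -542 + 459 = -83)
(l(N(E(-5))) + M)² = (-⅚ - 83)² = (-503/6)² = 253009/36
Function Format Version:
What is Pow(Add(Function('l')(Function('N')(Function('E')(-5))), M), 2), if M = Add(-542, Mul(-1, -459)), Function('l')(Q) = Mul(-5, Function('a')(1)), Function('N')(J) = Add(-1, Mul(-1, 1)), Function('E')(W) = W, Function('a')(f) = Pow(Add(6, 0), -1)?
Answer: Rational(253009, 36) ≈ 7028.0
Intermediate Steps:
Function('a')(f) = Rational(1, 6) (Function('a')(f) = Pow(6, -1) = Rational(1, 6))
Function('N')(J) = -2 (Function('N')(J) = Add(-1, -1) = -2)
Function('l')(Q) = Rational(-5, 6) (Function('l')(Q) = Mul(-5, Rational(1, 6)) = Rational(-5, 6))
M = -83 (M = Add(-542, 459) = -83)
Pow(Add(Function('l')(Function('N')(Function('E')(-5))), M), 2) = Pow(Add(Rational(-5, 6), -83), 2) = Pow(Rational(-503, 6), 2) = Rational(253009, 36)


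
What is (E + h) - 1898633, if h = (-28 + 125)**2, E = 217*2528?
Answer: -1340648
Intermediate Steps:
E = 548576
h = 9409 (h = 97**2 = 9409)
(E + h) - 1898633 = (548576 + 9409) - 1898633 = 557985 - 1898633 = -1340648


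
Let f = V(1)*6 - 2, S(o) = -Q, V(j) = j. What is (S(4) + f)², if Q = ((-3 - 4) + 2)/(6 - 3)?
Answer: 289/9 ≈ 32.111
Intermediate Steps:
Q = -5/3 (Q = (-7 + 2)/3 = -5*⅓ = -5/3 ≈ -1.6667)
S(o) = 5/3 (S(o) = -1*(-5/3) = 5/3)
f = 4 (f = 1*6 - 2 = 6 - 2 = 4)
(S(4) + f)² = (5/3 + 4)² = (17/3)² = 289/9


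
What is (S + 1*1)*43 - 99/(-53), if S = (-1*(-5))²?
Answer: 59353/53 ≈ 1119.9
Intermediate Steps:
S = 25 (S = 5² = 25)
(S + 1*1)*43 - 99/(-53) = (25 + 1*1)*43 - 99/(-53) = (25 + 1)*43 - 99*(-1/53) = 26*43 + 99/53 = 1118 + 99/53 = 59353/53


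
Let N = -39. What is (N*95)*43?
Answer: -159315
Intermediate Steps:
(N*95)*43 = -39*95*43 = -3705*43 = -159315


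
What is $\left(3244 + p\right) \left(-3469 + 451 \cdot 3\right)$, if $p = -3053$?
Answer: $-404156$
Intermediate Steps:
$\left(3244 + p\right) \left(-3469 + 451 \cdot 3\right) = \left(3244 - 3053\right) \left(-3469 + 451 \cdot 3\right) = 191 \left(-3469 + 1353\right) = 191 \left(-2116\right) = -404156$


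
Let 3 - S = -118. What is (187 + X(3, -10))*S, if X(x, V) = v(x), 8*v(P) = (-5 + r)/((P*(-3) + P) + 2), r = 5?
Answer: 22627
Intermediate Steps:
S = 121 (S = 3 - 1*(-118) = 3 + 118 = 121)
v(P) = 0 (v(P) = ((-5 + 5)/((P*(-3) + P) + 2))/8 = (0/((-3*P + P) + 2))/8 = (0/(-2*P + 2))/8 = (0/(2 - 2*P))/8 = (⅛)*0 = 0)
X(x, V) = 0
(187 + X(3, -10))*S = (187 + 0)*121 = 187*121 = 22627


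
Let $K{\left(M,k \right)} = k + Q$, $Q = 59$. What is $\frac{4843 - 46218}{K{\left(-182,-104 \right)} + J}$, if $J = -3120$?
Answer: $\frac{8275}{633} \approx 13.073$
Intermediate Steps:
$K{\left(M,k \right)} = 59 + k$ ($K{\left(M,k \right)} = k + 59 = 59 + k$)
$\frac{4843 - 46218}{K{\left(-182,-104 \right)} + J} = \frac{4843 - 46218}{\left(59 - 104\right) - 3120} = - \frac{41375}{-45 - 3120} = - \frac{41375}{-3165} = \left(-41375\right) \left(- \frac{1}{3165}\right) = \frac{8275}{633}$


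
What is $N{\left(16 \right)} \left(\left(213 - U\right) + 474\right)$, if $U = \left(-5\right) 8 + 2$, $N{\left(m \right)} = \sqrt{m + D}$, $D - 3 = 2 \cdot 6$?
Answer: $725 \sqrt{31} \approx 4036.6$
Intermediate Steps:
$D = 15$ ($D = 3 + 2 \cdot 6 = 3 + 12 = 15$)
$N{\left(m \right)} = \sqrt{15 + m}$ ($N{\left(m \right)} = \sqrt{m + 15} = \sqrt{15 + m}$)
$U = -38$ ($U = -40 + 2 = -38$)
$N{\left(16 \right)} \left(\left(213 - U\right) + 474\right) = \sqrt{15 + 16} \left(\left(213 - -38\right) + 474\right) = \sqrt{31} \left(\left(213 + 38\right) + 474\right) = \sqrt{31} \left(251 + 474\right) = \sqrt{31} \cdot 725 = 725 \sqrt{31}$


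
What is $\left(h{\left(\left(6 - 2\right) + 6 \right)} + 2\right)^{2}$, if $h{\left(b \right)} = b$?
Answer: $144$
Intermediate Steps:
$\left(h{\left(\left(6 - 2\right) + 6 \right)} + 2\right)^{2} = \left(\left(\left(6 - 2\right) + 6\right) + 2\right)^{2} = \left(\left(4 + 6\right) + 2\right)^{2} = \left(10 + 2\right)^{2} = 12^{2} = 144$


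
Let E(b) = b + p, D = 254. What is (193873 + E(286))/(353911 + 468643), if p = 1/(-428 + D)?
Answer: 33783665/143124396 ≈ 0.23604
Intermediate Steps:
p = -1/174 (p = 1/(-428 + 254) = 1/(-174) = -1/174 ≈ -0.0057471)
E(b) = -1/174 + b (E(b) = b - 1/174 = -1/174 + b)
(193873 + E(286))/(353911 + 468643) = (193873 + (-1/174 + 286))/(353911 + 468643) = (193873 + 49763/174)/822554 = (33783665/174)*(1/822554) = 33783665/143124396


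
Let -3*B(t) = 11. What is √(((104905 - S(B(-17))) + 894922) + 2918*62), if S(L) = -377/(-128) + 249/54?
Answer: √2720414462/48 ≈ 1086.6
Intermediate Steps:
B(t) = -11/3 (B(t) = -⅓*11 = -11/3)
S(L) = 8705/1152 (S(L) = -377*(-1/128) + 249*(1/54) = 377/128 + 83/18 = 8705/1152)
√(((104905 - S(B(-17))) + 894922) + 2918*62) = √(((104905 - 1*8705/1152) + 894922) + 2918*62) = √(((104905 - 8705/1152) + 894922) + 180916) = √((120841855/1152 + 894922) + 180916) = √(1151791999/1152 + 180916) = √(1360207231/1152) = √2720414462/48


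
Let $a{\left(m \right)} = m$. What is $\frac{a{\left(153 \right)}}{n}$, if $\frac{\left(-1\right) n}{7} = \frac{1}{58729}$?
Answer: $- \frac{8985537}{7} \approx -1.2836 \cdot 10^{6}$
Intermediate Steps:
$n = - \frac{7}{58729} \approx -0.00011919$
$\frac{a{\left(153 \right)}}{n} = \frac{153}{- \frac{7}{58729}} = 153 \left(- \frac{58729}{7}\right) = - \frac{8985537}{7}$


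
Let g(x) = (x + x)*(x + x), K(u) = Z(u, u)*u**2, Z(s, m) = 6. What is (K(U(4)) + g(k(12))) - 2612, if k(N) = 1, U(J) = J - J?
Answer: -2608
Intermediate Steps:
U(J) = 0
K(u) = 6*u**2
g(x) = 4*x**2 (g(x) = (2*x)*(2*x) = 4*x**2)
(K(U(4)) + g(k(12))) - 2612 = (6*0**2 + 4*1**2) - 2612 = (6*0 + 4*1) - 2612 = (0 + 4) - 2612 = 4 - 2612 = -2608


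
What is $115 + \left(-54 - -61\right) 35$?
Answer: $360$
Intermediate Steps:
$115 + \left(-54 - -61\right) 35 = 115 + \left(-54 + 61\right) 35 = 115 + 7 \cdot 35 = 115 + 245 = 360$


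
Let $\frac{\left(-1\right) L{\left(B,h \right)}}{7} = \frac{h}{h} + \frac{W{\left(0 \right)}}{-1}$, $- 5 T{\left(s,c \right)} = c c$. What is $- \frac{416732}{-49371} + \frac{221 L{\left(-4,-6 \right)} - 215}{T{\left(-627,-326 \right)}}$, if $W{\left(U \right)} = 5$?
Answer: $\frac{42814145117}{5246952396} \approx 8.1598$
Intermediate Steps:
$T{\left(s,c \right)} = - \frac{c^{2}}{5}$ ($T{\left(s,c \right)} = - \frac{c c}{5} = - \frac{c^{2}}{5}$)
$L{\left(B,h \right)} = 28$ ($L{\left(B,h \right)} = - 7 \left(\frac{h}{h} + \frac{5}{-1}\right) = - 7 \left(1 + 5 \left(-1\right)\right) = - 7 \left(1 - 5\right) = \left(-7\right) \left(-4\right) = 28$)
$- \frac{416732}{-49371} + \frac{221 L{\left(-4,-6 \right)} - 215}{T{\left(-627,-326 \right)}} = - \frac{416732}{-49371} + \frac{221 \cdot 28 - 215}{\left(- \frac{1}{5}\right) \left(-326\right)^{2}} = \left(-416732\right) \left(- \frac{1}{49371}\right) + \frac{6188 - 215}{\left(- \frac{1}{5}\right) 106276} = \frac{416732}{49371} + \frac{5973}{- \frac{106276}{5}} = \frac{416732}{49371} + 5973 \left(- \frac{5}{106276}\right) = \frac{416732}{49371} - \frac{29865}{106276} = \frac{42814145117}{5246952396}$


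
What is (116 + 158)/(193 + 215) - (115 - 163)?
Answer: 9929/204 ≈ 48.672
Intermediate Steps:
(116 + 158)/(193 + 215) - (115 - 163) = 274/408 - 1*(-48) = 274*(1/408) + 48 = 137/204 + 48 = 9929/204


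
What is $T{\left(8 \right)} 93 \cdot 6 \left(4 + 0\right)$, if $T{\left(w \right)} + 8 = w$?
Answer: $0$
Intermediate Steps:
$T{\left(w \right)} = -8 + w$
$T{\left(8 \right)} 93 \cdot 6 \left(4 + 0\right) = \left(-8 + 8\right) 93 \cdot 6 \left(4 + 0\right) = 0 \cdot 93 \cdot 6 \cdot 4 = 0 \cdot 24 = 0$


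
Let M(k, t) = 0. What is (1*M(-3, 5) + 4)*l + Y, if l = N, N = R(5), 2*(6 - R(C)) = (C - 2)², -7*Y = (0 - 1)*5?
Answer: 47/7 ≈ 6.7143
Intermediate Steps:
Y = 5/7 (Y = -(0 - 1)*5/7 = -(-1)*5/7 = -⅐*(-5) = 5/7 ≈ 0.71429)
R(C) = 6 - (-2 + C)²/2 (R(C) = 6 - (C - 2)²/2 = 6 - (-2 + C)²/2)
N = 3/2 (N = 6 - (-2 + 5)²/2 = 6 - ½*3² = 6 - ½*9 = 6 - 9/2 = 3/2 ≈ 1.5000)
l = 3/2 ≈ 1.5000
(1*M(-3, 5) + 4)*l + Y = (1*0 + 4)*(3/2) + 5/7 = (0 + 4)*(3/2) + 5/7 = 4*(3/2) + 5/7 = 6 + 5/7 = 47/7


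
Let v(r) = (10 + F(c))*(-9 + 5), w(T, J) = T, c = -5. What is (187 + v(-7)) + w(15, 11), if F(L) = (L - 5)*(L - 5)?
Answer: -238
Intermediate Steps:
F(L) = (-5 + L)² (F(L) = (-5 + L)*(-5 + L) = (-5 + L)²)
v(r) = -440 (v(r) = (10 + (-5 - 5)²)*(-9 + 5) = (10 + (-10)²)*(-4) = (10 + 100)*(-4) = 110*(-4) = -440)
(187 + v(-7)) + w(15, 11) = (187 - 440) + 15 = -253 + 15 = -238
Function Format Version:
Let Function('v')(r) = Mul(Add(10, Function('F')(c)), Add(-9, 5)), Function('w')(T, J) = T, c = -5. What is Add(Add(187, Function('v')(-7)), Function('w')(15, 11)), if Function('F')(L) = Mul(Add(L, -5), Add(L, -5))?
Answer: -238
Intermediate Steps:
Function('F')(L) = Pow(Add(-5, L), 2) (Function('F')(L) = Mul(Add(-5, L), Add(-5, L)) = Pow(Add(-5, L), 2))
Function('v')(r) = -440 (Function('v')(r) = Mul(Add(10, Pow(Add(-5, -5), 2)), Add(-9, 5)) = Mul(Add(10, Pow(-10, 2)), -4) = Mul(Add(10, 100), -4) = Mul(110, -4) = -440)
Add(Add(187, Function('v')(-7)), Function('w')(15, 11)) = Add(Add(187, -440), 15) = Add(-253, 15) = -238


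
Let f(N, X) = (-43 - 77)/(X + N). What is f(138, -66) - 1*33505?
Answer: -100520/3 ≈ -33507.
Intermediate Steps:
f(N, X) = -120/(N + X)
f(138, -66) - 1*33505 = -120/(138 - 66) - 1*33505 = -120/72 - 33505 = -120*1/72 - 33505 = -5/3 - 33505 = -100520/3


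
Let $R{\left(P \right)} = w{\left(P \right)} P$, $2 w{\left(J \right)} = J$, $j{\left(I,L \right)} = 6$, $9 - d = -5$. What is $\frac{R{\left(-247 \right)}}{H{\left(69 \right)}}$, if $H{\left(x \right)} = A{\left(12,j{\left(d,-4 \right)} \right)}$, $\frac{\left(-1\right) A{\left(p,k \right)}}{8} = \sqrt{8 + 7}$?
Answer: $- \frac{61009 \sqrt{15}}{240} \approx -984.53$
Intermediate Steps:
$d = 14$ ($d = 9 - -5 = 9 + 5 = 14$)
$w{\left(J \right)} = \frac{J}{2}$
$A{\left(p,k \right)} = - 8 \sqrt{15}$ ($A{\left(p,k \right)} = - 8 \sqrt{8 + 7} = - 8 \sqrt{15}$)
$H{\left(x \right)} = - 8 \sqrt{15}$
$R{\left(P \right)} = \frac{P^{2}}{2}$ ($R{\left(P \right)} = \frac{P}{2} P = \frac{P^{2}}{2}$)
$\frac{R{\left(-247 \right)}}{H{\left(69 \right)}} = \frac{\frac{1}{2} \left(-247\right)^{2}}{\left(-8\right) \sqrt{15}} = \frac{1}{2} \cdot 61009 \left(- \frac{\sqrt{15}}{120}\right) = \frac{61009 \left(- \frac{\sqrt{15}}{120}\right)}{2} = - \frac{61009 \sqrt{15}}{240}$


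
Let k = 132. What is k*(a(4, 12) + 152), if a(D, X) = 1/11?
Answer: 20076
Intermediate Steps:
a(D, X) = 1/11
k*(a(4, 12) + 152) = 132*(1/11 + 152) = 132*(1673/11) = 20076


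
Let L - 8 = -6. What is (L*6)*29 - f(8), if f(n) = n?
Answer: 340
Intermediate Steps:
L = 2 (L = 8 - 6 = 2)
(L*6)*29 - f(8) = (2*6)*29 - 1*8 = 12*29 - 8 = 348 - 8 = 340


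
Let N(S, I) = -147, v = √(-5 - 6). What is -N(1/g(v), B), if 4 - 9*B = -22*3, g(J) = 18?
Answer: 147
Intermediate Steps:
v = I*√11 (v = √(-11) = I*√11 ≈ 3.3166*I)
B = 70/9 (B = 4/9 - (-22)*3/9 = 4/9 - ⅑*(-66) = 4/9 + 22/3 = 70/9 ≈ 7.7778)
-N(1/g(v), B) = -1*(-147) = 147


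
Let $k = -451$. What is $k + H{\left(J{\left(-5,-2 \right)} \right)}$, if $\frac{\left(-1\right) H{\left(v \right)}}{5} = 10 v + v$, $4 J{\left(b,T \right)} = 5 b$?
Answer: $- \frac{429}{4} \approx -107.25$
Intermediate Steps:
$J{\left(b,T \right)} = \frac{5 b}{4}$
$H{\left(v \right)} = - 55 v$ ($H{\left(v \right)} = - 5 \left(10 v + v\right) = - 5 \cdot 11 v = - 55 v$)
$k + H{\left(J{\left(-5,-2 \right)} \right)} = -451 - 55 \cdot \frac{5}{4} \left(-5\right) = -451 - - \frac{1375}{4} = -451 + \frac{1375}{4} = - \frac{429}{4}$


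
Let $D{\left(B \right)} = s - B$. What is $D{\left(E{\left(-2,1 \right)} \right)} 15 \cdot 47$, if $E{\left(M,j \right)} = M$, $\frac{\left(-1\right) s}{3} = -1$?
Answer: $3525$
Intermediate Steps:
$s = 3$ ($s = \left(-3\right) \left(-1\right) = 3$)
$D{\left(B \right)} = 3 - B$
$D{\left(E{\left(-2,1 \right)} \right)} 15 \cdot 47 = \left(3 - -2\right) 15 \cdot 47 = \left(3 + 2\right) 15 \cdot 47 = 5 \cdot 15 \cdot 47 = 75 \cdot 47 = 3525$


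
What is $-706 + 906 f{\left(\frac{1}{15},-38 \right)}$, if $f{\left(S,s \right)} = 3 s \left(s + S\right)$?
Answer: $\frac{19586002}{5} \approx 3.9172 \cdot 10^{6}$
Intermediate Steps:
$f{\left(S,s \right)} = 3 s \left(S + s\right)$
$-706 + 906 f{\left(\frac{1}{15},-38 \right)} = -706 + 906 \cdot 3 \left(-38\right) \left(\frac{1}{15} - 38\right) = -706 + 906 \cdot 3 \left(-38\right) \left(- \frac{569}{15}\right) = -706 + 906 \cdot \frac{21622}{5} = -706 + \frac{19589532}{5} = \frac{19586002}{5}$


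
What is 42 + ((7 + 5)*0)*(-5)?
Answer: 42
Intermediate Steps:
42 + ((7 + 5)*0)*(-5) = 42 + (12*0)*(-5) = 42 + 0*(-5) = 42 + 0 = 42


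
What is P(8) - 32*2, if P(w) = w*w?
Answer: 0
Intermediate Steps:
P(w) = w**2
P(8) - 32*2 = 8**2 - 32*2 = 64 - 64 = 0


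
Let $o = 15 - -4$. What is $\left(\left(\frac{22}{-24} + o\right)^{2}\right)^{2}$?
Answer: $\frac{2217373921}{20736} \approx 1.0693 \cdot 10^{5}$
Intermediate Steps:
$o = 19$ ($o = 15 + 4 = 19$)
$\left(\left(\frac{22}{-24} + o\right)^{2}\right)^{2} = \left(\left(\frac{22}{-24} + 19\right)^{2}\right)^{2} = \left(\left(22 \left(- \frac{1}{24}\right) + 19\right)^{2}\right)^{2} = \left(\left(- \frac{11}{12} + 19\right)^{2}\right)^{2} = \left(\left(\frac{217}{12}\right)^{2}\right)^{2} = \left(\frac{47089}{144}\right)^{2} = \frac{2217373921}{20736}$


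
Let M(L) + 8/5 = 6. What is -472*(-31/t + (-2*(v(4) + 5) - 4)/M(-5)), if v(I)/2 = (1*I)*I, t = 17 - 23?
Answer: 195644/33 ≈ 5928.6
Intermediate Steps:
M(L) = 22/5 (M(L) = -8/5 + 6 = 22/5)
t = -6
v(I) = 2*I**2 (v(I) = 2*((1*I)*I) = 2*(I*I) = 2*I**2)
-472*(-31/t + (-2*(v(4) + 5) - 4)/M(-5)) = -472*(-31/(-6) + (-2*(2*4**2 + 5) - 4)/(22/5)) = -472*(-31*(-1/6) + (-2*(2*16 + 5) - 4)*(5/22)) = -472*(31/6 + (-2*(32 + 5) - 4)*(5/22)) = -472*(31/6 + (-2*37 - 4)*(5/22)) = -472*(31/6 + (-74 - 4)*(5/22)) = -472*(31/6 - 78*5/22) = -472*(31/6 - 195/11) = -472*(-829/66) = 195644/33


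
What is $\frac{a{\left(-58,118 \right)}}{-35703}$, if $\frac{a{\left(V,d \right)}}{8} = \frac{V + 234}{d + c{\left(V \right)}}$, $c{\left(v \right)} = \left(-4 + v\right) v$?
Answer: $- \frac{704}{66300471} \approx -1.0618 \cdot 10^{-5}$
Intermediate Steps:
$c{\left(v \right)} = v \left(-4 + v\right)$
$a{\left(V,d \right)} = \frac{8 \left(234 + V\right)}{d + V \left(-4 + V\right)}$ ($a{\left(V,d \right)} = 8 \frac{V + 234}{d + V \left(-4 + V\right)} = 8 \frac{234 + V}{d + V \left(-4 + V\right)} = \frac{8 \left(234 + V\right)}{d + V \left(-4 + V\right)}$)
$\frac{a{\left(-58,118 \right)}}{-35703} = \frac{8 \frac{1}{118 - 58 \left(-4 - 58\right)} \left(234 - 58\right)}{-35703} = 8 \frac{1}{118 - -3596} \cdot 176 \left(- \frac{1}{35703}\right) = 8 \frac{1}{118 + 3596} \cdot 176 \left(- \frac{1}{35703}\right) = 8 \cdot \frac{1}{3714} \cdot 176 \left(- \frac{1}{35703}\right) = \frac{704}{1857} \left(- \frac{1}{35703}\right) = - \frac{704}{66300471}$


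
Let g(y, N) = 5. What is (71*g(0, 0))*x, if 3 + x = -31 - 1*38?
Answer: -25560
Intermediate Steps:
x = -72 (x = -3 + (-31 - 1*38) = -3 + (-31 - 38) = -3 - 69 = -72)
(71*g(0, 0))*x = (71*5)*(-72) = 355*(-72) = -25560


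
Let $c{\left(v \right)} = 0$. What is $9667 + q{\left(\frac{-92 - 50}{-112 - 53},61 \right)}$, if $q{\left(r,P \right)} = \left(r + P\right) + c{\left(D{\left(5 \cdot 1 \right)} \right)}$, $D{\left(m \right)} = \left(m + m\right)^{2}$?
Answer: $\frac{1605262}{165} \approx 9728.9$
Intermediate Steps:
$D{\left(m \right)} = 4 m^{2}$ ($D{\left(m \right)} = \left(2 m\right)^{2} = 4 m^{2}$)
$q{\left(r,P \right)} = P + r$ ($q{\left(r,P \right)} = \left(r + P\right) + 0 = \left(P + r\right) + 0 = P + r$)
$9667 + q{\left(\frac{-92 - 50}{-112 - 53},61 \right)} = 9667 + \left(61 + \frac{-92 - 50}{-112 - 53}\right) = 9667 + \left(61 - \frac{142}{-165}\right) = 9667 + \left(61 - - \frac{142}{165}\right) = 9667 + \left(61 + \frac{142}{165}\right) = 9667 + \frac{10207}{165} = \frac{1605262}{165}$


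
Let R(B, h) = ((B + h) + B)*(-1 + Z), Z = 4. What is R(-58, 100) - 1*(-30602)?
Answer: 30554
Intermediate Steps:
R(B, h) = 3*h + 6*B (R(B, h) = ((B + h) + B)*(-1 + 4) = (h + 2*B)*3 = 3*h + 6*B)
R(-58, 100) - 1*(-30602) = (3*100 + 6*(-58)) - 1*(-30602) = (300 - 348) + 30602 = -48 + 30602 = 30554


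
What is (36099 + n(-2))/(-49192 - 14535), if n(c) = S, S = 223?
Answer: -36322/63727 ≈ -0.56996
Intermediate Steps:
n(c) = 223
(36099 + n(-2))/(-49192 - 14535) = (36099 + 223)/(-49192 - 14535) = 36322/(-63727) = 36322*(-1/63727) = -36322/63727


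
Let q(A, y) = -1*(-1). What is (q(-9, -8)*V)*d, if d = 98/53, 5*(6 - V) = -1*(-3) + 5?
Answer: 2156/265 ≈ 8.1358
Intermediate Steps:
V = 22/5 (V = 6 - (-1*(-3) + 5)/5 = 6 - (3 + 5)/5 = 6 - ⅕*8 = 6 - 8/5 = 22/5 ≈ 4.4000)
d = 98/53 (d = 98*(1/53) = 98/53 ≈ 1.8491)
q(A, y) = 1
(q(-9, -8)*V)*d = (1*(22/5))*(98/53) = (22/5)*(98/53) = 2156/265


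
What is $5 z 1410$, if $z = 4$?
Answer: $28200$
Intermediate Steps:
$5 z 1410 = 5 \cdot 4 \cdot 1410 = 20 \cdot 1410 = 28200$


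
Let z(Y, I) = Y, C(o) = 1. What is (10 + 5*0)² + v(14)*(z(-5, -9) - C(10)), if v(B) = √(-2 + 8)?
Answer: 100 - 6*√6 ≈ 85.303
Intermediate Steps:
v(B) = √6
(10 + 5*0)² + v(14)*(z(-5, -9) - C(10)) = (10 + 5*0)² + √6*(-5 - 1*1) = (10 + 0)² + √6*(-5 - 1) = 10² + √6*(-6) = 100 - 6*√6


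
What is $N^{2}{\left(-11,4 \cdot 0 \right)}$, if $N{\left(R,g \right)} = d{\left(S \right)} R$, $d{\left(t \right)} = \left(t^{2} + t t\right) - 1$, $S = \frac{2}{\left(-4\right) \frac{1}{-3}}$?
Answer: $\frac{5929}{4} \approx 1482.3$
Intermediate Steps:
$S = \frac{3}{2}$ ($S = \frac{2}{\left(-4\right) \left(- \frac{1}{3}\right)} = \frac{2}{\frac{4}{3}} = 2 \cdot \frac{3}{4} = \frac{3}{2} \approx 1.5$)
$d{\left(t \right)} = -1 + 2 t^{2}$ ($d{\left(t \right)} = \left(t^{2} + t^{2}\right) - 1 = 2 t^{2} - 1 = -1 + 2 t^{2}$)
$N{\left(R,g \right)} = \frac{7 R}{2}$ ($N{\left(R,g \right)} = \left(-1 + 2 \left(\frac{3}{2}\right)^{2}\right) R = \left(-1 + 2 \cdot \frac{9}{4}\right) R = \left(-1 + \frac{9}{2}\right) R = \frac{7 R}{2}$)
$N^{2}{\left(-11,4 \cdot 0 \right)} = \left(\frac{7}{2} \left(-11\right)\right)^{2} = \left(- \frac{77}{2}\right)^{2} = \frac{5929}{4}$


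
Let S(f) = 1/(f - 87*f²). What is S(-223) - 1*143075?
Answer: -619034876451/4326646 ≈ -1.4308e+5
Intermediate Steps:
S(-223) - 1*143075 = -1/(-223*(-1 + 87*(-223))) - 1*143075 = -1*(-1/223)/(-1 - 19401) - 143075 = -1*(-1/223)/(-19402) - 143075 = -1*(-1/223)*(-1/19402) - 143075 = -1/4326646 - 143075 = -619034876451/4326646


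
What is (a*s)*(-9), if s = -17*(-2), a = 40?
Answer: -12240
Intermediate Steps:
s = 34
(a*s)*(-9) = (40*34)*(-9) = 1360*(-9) = -12240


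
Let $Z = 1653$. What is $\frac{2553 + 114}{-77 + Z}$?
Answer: $\frac{2667}{1576} \approx 1.6923$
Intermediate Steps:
$\frac{2553 + 114}{-77 + Z} = \frac{2553 + 114}{-77 + 1653} = \frac{2667}{1576}$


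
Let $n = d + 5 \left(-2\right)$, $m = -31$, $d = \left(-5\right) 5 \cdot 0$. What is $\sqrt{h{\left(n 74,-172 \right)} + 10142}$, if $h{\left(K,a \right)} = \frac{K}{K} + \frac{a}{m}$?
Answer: $\frac{\sqrt{9752755}}{31} \approx 100.74$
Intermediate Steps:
$d = 0$ ($d = \left(-25\right) 0 = 0$)
$n = -10$ ($n = 0 + 5 \left(-2\right) = 0 - 10 = -10$)
$h{\left(K,a \right)} = 1 - \frac{a}{31}$ ($h{\left(K,a \right)} = \frac{K}{K} + \frac{a}{-31} = 1 + a \left(- \frac{1}{31}\right) = 1 - \frac{a}{31}$)
$\sqrt{h{\left(n 74,-172 \right)} + 10142} = \sqrt{\left(1 - - \frac{172}{31}\right) + 10142} = \sqrt{\left(1 + \frac{172}{31}\right) + 10142} = \sqrt{\frac{203}{31} + 10142} = \sqrt{\frac{314605}{31}} = \frac{\sqrt{9752755}}{31}$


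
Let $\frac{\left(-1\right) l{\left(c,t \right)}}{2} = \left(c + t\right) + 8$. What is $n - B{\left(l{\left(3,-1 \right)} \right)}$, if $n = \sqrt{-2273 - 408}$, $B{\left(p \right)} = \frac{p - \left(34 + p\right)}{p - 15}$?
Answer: $- \frac{34}{35} + i \sqrt{2681} \approx -0.97143 + 51.778 i$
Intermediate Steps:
$l{\left(c,t \right)} = -16 - 2 c - 2 t$ ($l{\left(c,t \right)} = - 2 \left(\left(c + t\right) + 8\right) = - 2 \left(8 + c + t\right) = -16 - 2 c - 2 t$)
$B{\left(p \right)} = - \frac{34}{-15 + p}$
$n = i \sqrt{2681}$ ($n = \sqrt{-2681} = i \sqrt{2681} \approx 51.778 i$)
$n - B{\left(l{\left(3,-1 \right)} \right)} = i \sqrt{2681} - - \frac{34}{-15 - 20} = i \sqrt{2681} - - \frac{34}{-35} = i \sqrt{2681} - \left(-34\right) \left(- \frac{1}{35}\right) = i \sqrt{2681} - \frac{34}{35} = - \frac{34}{35} + i \sqrt{2681}$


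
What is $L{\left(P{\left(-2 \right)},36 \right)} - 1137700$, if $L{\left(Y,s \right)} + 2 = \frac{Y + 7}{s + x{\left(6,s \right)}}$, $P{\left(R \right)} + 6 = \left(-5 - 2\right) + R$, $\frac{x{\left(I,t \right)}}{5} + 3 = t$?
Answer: $- \frac{228678110}{201} \approx -1.1377 \cdot 10^{6}$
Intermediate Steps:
$x{\left(I,t \right)} = -15 + 5 t$
$P{\left(R \right)} = -13 + R$ ($P{\left(R \right)} = -6 + \left(\left(-5 - 2\right) + R\right) = -6 + \left(-7 + R\right) = -13 + R$)
$L{\left(Y,s \right)} = -2 + \frac{7 + Y}{-15 + 6 s}$ ($L{\left(Y,s \right)} = -2 + \frac{Y + 7}{s + \left(-15 + 5 s\right)} = -2 + \frac{7 + Y}{-15 + 6 s}$)
$L{\left(P{\left(-2 \right)},36 \right)} - 1137700 = \frac{37 - 15 - 432}{3 \left(-5 + 2 \cdot 36\right)} - 1137700 = \frac{37 - 15 - 432}{3 \left(-5 + 72\right)} - 1137700 = \frac{1}{3} \cdot \frac{1}{67} \left(-410\right) - 1137700 = - \frac{410}{201} - 1137700 = - \frac{228678110}{201}$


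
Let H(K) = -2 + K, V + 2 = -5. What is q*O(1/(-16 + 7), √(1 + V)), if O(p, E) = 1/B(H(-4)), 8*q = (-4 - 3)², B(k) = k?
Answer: -49/48 ≈ -1.0208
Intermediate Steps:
V = -7 (V = -2 - 5 = -7)
q = 49/8 (q = (-4 - 3)²/8 = (⅛)*(-7)² = (⅛)*49 = 49/8 ≈ 6.1250)
O(p, E) = -⅙ (O(p, E) = 1/(-2 - 4) = 1/(-6) = -⅙)
q*O(1/(-16 + 7), √(1 + V)) = (49/8)*(-⅙) = -49/48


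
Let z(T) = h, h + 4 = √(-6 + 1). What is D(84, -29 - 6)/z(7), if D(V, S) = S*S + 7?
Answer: -704/3 - 176*I*√5/3 ≈ -234.67 - 131.18*I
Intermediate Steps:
h = -4 + I*√5 (h = -4 + √(-6 + 1) = -4 + √(-5) = -4 + I*√5 ≈ -4.0 + 2.2361*I)
D(V, S) = 7 + S² (D(V, S) = S² + 7 = 7 + S²)
z(T) = -4 + I*√5
D(84, -29 - 6)/z(7) = (7 + (-29 - 6)²)/(-4 + I*√5) = (7 + (-35)²)/(-4 + I*√5) = (7 + 1225)/(-4 + I*√5) = 1232/(-4 + I*√5)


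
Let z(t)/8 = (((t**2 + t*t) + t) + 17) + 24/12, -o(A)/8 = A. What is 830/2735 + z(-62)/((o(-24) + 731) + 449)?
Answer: 8420568/187621 ≈ 44.881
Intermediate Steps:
o(A) = -8*A
z(t) = 152 + 8*t + 16*t**2 (z(t) = 8*((((t**2 + t*t) + t) + 17) + 24/12) = 8*((((t**2 + t**2) + t) + 17) + 24*(1/12)) = 8*(((2*t**2 + t) + 17) + 2) = 8*(((t + 2*t**2) + 17) + 2) = 8*((17 + t + 2*t**2) + 2) = 8*(19 + t + 2*t**2) = 152 + 8*t + 16*t**2)
830/2735 + z(-62)/((o(-24) + 731) + 449) = 830/2735 + (152 + 8*(-62) + 16*(-62)**2)/((-8*(-24) + 731) + 449) = 830*(1/2735) + (152 - 496 + 16*3844)/((192 + 731) + 449) = 166/547 + (152 - 496 + 61504)/(923 + 449) = 166/547 + 61160/1372 = 166/547 + 61160*(1/1372) = 166/547 + 15290/343 = 8420568/187621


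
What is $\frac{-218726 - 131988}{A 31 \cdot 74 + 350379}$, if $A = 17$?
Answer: $- \frac{8554}{9497} \approx -0.90071$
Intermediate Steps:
$\frac{-218726 - 131988}{A 31 \cdot 74 + 350379} = \frac{-218726 - 131988}{17 \cdot 31 \cdot 74 + 350379} = - \frac{350714}{527 \cdot 74 + 350379} = - \frac{350714}{38998 + 350379} = - \frac{350714}{389377} = \left(-350714\right) \frac{1}{389377} = - \frac{8554}{9497}$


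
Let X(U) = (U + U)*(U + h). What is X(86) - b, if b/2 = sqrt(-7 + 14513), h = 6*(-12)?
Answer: 2408 - 2*sqrt(14506) ≈ 2167.1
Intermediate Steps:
h = -72
X(U) = 2*U*(-72 + U) (X(U) = (U + U)*(U - 72) = (2*U)*(-72 + U) = 2*U*(-72 + U))
b = 2*sqrt(14506) (b = 2*sqrt(-7 + 14513) = 2*sqrt(14506) ≈ 240.88)
X(86) - b = 2*86*(-72 + 86) - 2*sqrt(14506) = 2*86*14 - 2*sqrt(14506) = 2408 - 2*sqrt(14506)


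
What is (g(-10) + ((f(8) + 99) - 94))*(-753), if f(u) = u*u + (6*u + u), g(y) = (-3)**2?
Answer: -100902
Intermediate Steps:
g(y) = 9
f(u) = u**2 + 7*u
(g(-10) + ((f(8) + 99) - 94))*(-753) = (9 + ((8*(7 + 8) + 99) - 94))*(-753) = (9 + ((8*15 + 99) - 94))*(-753) = (9 + ((120 + 99) - 94))*(-753) = (9 + (219 - 94))*(-753) = (9 + 125)*(-753) = 134*(-753) = -100902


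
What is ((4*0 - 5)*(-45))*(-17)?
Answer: -3825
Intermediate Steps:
((4*0 - 5)*(-45))*(-17) = ((0 - 5)*(-45))*(-17) = -5*(-45)*(-17) = 225*(-17) = -3825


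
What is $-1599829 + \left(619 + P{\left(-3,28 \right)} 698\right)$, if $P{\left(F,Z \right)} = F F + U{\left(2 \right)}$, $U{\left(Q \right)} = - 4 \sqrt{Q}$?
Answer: $-1592928 - 2792 \sqrt{2} \approx -1.5969 \cdot 10^{6}$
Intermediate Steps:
$P{\left(F,Z \right)} = F^{2} - 4 \sqrt{2}$ ($P{\left(F,Z \right)} = F F - 4 \sqrt{2} = F^{2} - 4 \sqrt{2}$)
$-1599829 + \left(619 + P{\left(-3,28 \right)} 698\right) = -1599829 + \left(619 + \left(\left(-3\right)^{2} - 4 \sqrt{2}\right) 698\right) = -1599829 + \left(619 + \left(9 - 4 \sqrt{2}\right) 698\right) = -1599829 + \left(619 + \left(6282 - 2792 \sqrt{2}\right)\right) = -1599829 + \left(6901 - 2792 \sqrt{2}\right) = -1592928 - 2792 \sqrt{2}$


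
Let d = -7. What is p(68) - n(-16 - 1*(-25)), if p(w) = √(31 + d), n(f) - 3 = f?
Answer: -12 + 2*√6 ≈ -7.1010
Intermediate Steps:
n(f) = 3 + f
p(w) = 2*√6 (p(w) = √(31 - 7) = √24 = 2*√6)
p(68) - n(-16 - 1*(-25)) = 2*√6 - (3 + (-16 - 1*(-25))) = 2*√6 - (3 + (-16 + 25)) = 2*√6 - (3 + 9) = 2*√6 - 1*12 = 2*√6 - 12 = -12 + 2*√6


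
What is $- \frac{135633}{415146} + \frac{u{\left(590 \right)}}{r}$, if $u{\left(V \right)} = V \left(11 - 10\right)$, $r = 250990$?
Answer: $- \frac{1126586351}{3473249818} \approx -0.32436$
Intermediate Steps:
$u{\left(V \right)} = V$ ($u{\left(V \right)} = V 1 = V$)
$- \frac{135633}{415146} + \frac{u{\left(590 \right)}}{r} = - \frac{135633}{415146} + \frac{590}{250990} = \left(-135633\right) \frac{1}{415146} + 590 \cdot \frac{1}{250990} = - \frac{45211}{138382} + \frac{59}{25099} = - \frac{1126586351}{3473249818}$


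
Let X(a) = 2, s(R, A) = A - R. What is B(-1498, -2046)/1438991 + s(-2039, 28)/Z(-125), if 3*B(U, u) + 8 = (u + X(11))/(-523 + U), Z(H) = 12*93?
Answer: 2003748607403/1081850701692 ≈ 1.8521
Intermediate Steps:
Z(H) = 1116
B(U, u) = -8/3 + (2 + u)/(3*(-523 + U)) (B(U, u) = -8/3 + ((u + 2)/(-523 + U))/3 = -8/3 + ((2 + u)/(-523 + U))/3 = -8/3 + (2 + u)/(3*(-523 + U)))
B(-1498, -2046)/1438991 + s(-2039, 28)/Z(-125) = ((4186 - 2046 - 8*(-1498))/(3*(-523 - 1498)))/1438991 + (28 - 1*(-2039))/1116 = ((1/3)*(4186 - 2046 + 11984)/(-2021))*(1/1438991) + (28 + 2039)*(1/1116) = ((1/3)*(-1/2021)*14124)*(1/1438991) + 2067*(1/1116) = -4708/2021*1/1438991 + 689/372 = -4708/2908200811 + 689/372 = 2003748607403/1081850701692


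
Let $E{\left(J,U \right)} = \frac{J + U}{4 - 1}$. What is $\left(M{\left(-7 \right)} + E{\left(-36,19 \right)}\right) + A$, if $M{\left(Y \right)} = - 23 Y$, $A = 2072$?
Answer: $\frac{6682}{3} \approx 2227.3$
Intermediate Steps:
$E{\left(J,U \right)} = \frac{J}{3} + \frac{U}{3}$ ($E{\left(J,U \right)} = \frac{J + U}{3} = \left(J + U\right) \frac{1}{3} = \frac{J}{3} + \frac{U}{3}$)
$\left(M{\left(-7 \right)} + E{\left(-36,19 \right)}\right) + A = \left(\left(-23\right) \left(-7\right) + \left(\frac{1}{3} \left(-36\right) + \frac{1}{3} \cdot 19\right)\right) + 2072 = \left(161 + \left(-12 + \frac{19}{3}\right)\right) + 2072 = \left(161 - \frac{17}{3}\right) + 2072 = \frac{466}{3} + 2072 = \frac{6682}{3}$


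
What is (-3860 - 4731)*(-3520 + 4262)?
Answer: -6374522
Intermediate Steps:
(-3860 - 4731)*(-3520 + 4262) = -8591*742 = -6374522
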